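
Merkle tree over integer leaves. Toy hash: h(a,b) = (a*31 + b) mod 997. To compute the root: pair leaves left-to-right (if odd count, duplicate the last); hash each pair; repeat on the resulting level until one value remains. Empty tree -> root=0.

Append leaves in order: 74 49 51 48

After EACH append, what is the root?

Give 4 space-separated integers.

Answer: 74 349 487 484

Derivation:
After append 74 (leaves=[74]):
  L0: [74]
  root=74
After append 49 (leaves=[74, 49]):
  L0: [74, 49]
  L1: h(74,49)=(74*31+49)%997=349 -> [349]
  root=349
After append 51 (leaves=[74, 49, 51]):
  L0: [74, 49, 51]
  L1: h(74,49)=(74*31+49)%997=349 h(51,51)=(51*31+51)%997=635 -> [349, 635]
  L2: h(349,635)=(349*31+635)%997=487 -> [487]
  root=487
After append 48 (leaves=[74, 49, 51, 48]):
  L0: [74, 49, 51, 48]
  L1: h(74,49)=(74*31+49)%997=349 h(51,48)=(51*31+48)%997=632 -> [349, 632]
  L2: h(349,632)=(349*31+632)%997=484 -> [484]
  root=484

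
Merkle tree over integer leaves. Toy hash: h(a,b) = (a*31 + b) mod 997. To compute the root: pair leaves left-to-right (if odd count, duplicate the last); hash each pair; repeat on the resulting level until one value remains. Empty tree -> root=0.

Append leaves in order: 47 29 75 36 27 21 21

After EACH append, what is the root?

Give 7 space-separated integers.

After append 47 (leaves=[47]):
  L0: [47]
  root=47
After append 29 (leaves=[47, 29]):
  L0: [47, 29]
  L1: h(47,29)=(47*31+29)%997=489 -> [489]
  root=489
After append 75 (leaves=[47, 29, 75]):
  L0: [47, 29, 75]
  L1: h(47,29)=(47*31+29)%997=489 h(75,75)=(75*31+75)%997=406 -> [489, 406]
  L2: h(489,406)=(489*31+406)%997=610 -> [610]
  root=610
After append 36 (leaves=[47, 29, 75, 36]):
  L0: [47, 29, 75, 36]
  L1: h(47,29)=(47*31+29)%997=489 h(75,36)=(75*31+36)%997=367 -> [489, 367]
  L2: h(489,367)=(489*31+367)%997=571 -> [571]
  root=571
After append 27 (leaves=[47, 29, 75, 36, 27]):
  L0: [47, 29, 75, 36, 27]
  L1: h(47,29)=(47*31+29)%997=489 h(75,36)=(75*31+36)%997=367 h(27,27)=(27*31+27)%997=864 -> [489, 367, 864]
  L2: h(489,367)=(489*31+367)%997=571 h(864,864)=(864*31+864)%997=729 -> [571, 729]
  L3: h(571,729)=(571*31+729)%997=484 -> [484]
  root=484
After append 21 (leaves=[47, 29, 75, 36, 27, 21]):
  L0: [47, 29, 75, 36, 27, 21]
  L1: h(47,29)=(47*31+29)%997=489 h(75,36)=(75*31+36)%997=367 h(27,21)=(27*31+21)%997=858 -> [489, 367, 858]
  L2: h(489,367)=(489*31+367)%997=571 h(858,858)=(858*31+858)%997=537 -> [571, 537]
  L3: h(571,537)=(571*31+537)%997=292 -> [292]
  root=292
After append 21 (leaves=[47, 29, 75, 36, 27, 21, 21]):
  L0: [47, 29, 75, 36, 27, 21, 21]
  L1: h(47,29)=(47*31+29)%997=489 h(75,36)=(75*31+36)%997=367 h(27,21)=(27*31+21)%997=858 h(21,21)=(21*31+21)%997=672 -> [489, 367, 858, 672]
  L2: h(489,367)=(489*31+367)%997=571 h(858,672)=(858*31+672)%997=351 -> [571, 351]
  L3: h(571,351)=(571*31+351)%997=106 -> [106]
  root=106

Answer: 47 489 610 571 484 292 106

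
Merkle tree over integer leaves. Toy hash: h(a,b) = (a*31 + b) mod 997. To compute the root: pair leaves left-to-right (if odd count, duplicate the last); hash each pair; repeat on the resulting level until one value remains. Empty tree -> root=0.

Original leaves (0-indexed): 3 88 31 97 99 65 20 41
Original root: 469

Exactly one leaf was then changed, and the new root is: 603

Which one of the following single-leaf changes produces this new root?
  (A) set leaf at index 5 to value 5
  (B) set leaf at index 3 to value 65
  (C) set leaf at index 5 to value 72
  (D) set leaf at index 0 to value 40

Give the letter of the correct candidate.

Answer: A

Derivation:
Original leaves: [3, 88, 31, 97, 99, 65, 20, 41]
Target new root: 603
Try each candidate change and compute the resulting root:
Candidate A: set leaf[5] = 5 -> leaves = [3, 88, 31, 97, 99, 5, 20, 41]
  L0: [3, 88, 31, 97, 99, 5, 20, 41]
  L1: h(3,88)=(3*31+88)%997=181 h(31,97)=(31*31+97)%997=61 h(99,5)=(99*31+5)%997=83 h(20,41)=(20*31+41)%997=661 -> [181, 61, 83, 661]
  L2: h(181,61)=(181*31+61)%997=687 h(83,661)=(83*31+661)%997=243 -> [687, 243]
  L3: h(687,243)=(687*31+243)%997=603 -> [603]
  root = 603 == target 603  ** MATCH **
Candidate B: set leaf[3] = 65 -> leaves = [3, 88, 31, 65, 99, 65, 20, 41]
  L0: [3, 88, 31, 65, 99, 65, 20, 41]
  L1: h(3,88)=(3*31+88)%997=181 h(31,65)=(31*31+65)%997=29 h(99,65)=(99*31+65)%997=143 h(20,41)=(20*31+41)%997=661 -> [181, 29, 143, 661]
  L2: h(181,29)=(181*31+29)%997=655 h(143,661)=(143*31+661)%997=109 -> [655, 109]
  L3: h(655,109)=(655*31+109)%997=474 -> [474]
  root = 474 != target 603
Candidate C: set leaf[5] = 72 -> leaves = [3, 88, 31, 97, 99, 72, 20, 41]
  L0: [3, 88, 31, 97, 99, 72, 20, 41]
  L1: h(3,88)=(3*31+88)%997=181 h(31,97)=(31*31+97)%997=61 h(99,72)=(99*31+72)%997=150 h(20,41)=(20*31+41)%997=661 -> [181, 61, 150, 661]
  L2: h(181,61)=(181*31+61)%997=687 h(150,661)=(150*31+661)%997=326 -> [687, 326]
  L3: h(687,326)=(687*31+326)%997=686 -> [686]
  root = 686 != target 603
Candidate D: set leaf[0] = 40 -> leaves = [40, 88, 31, 97, 99, 65, 20, 41]
  L0: [40, 88, 31, 97, 99, 65, 20, 41]
  L1: h(40,88)=(40*31+88)%997=331 h(31,97)=(31*31+97)%997=61 h(99,65)=(99*31+65)%997=143 h(20,41)=(20*31+41)%997=661 -> [331, 61, 143, 661]
  L2: h(331,61)=(331*31+61)%997=352 h(143,661)=(143*31+661)%997=109 -> [352, 109]
  L3: h(352,109)=(352*31+109)%997=54 -> [54]
  root = 54 != target 603
Candidate A produces the target root.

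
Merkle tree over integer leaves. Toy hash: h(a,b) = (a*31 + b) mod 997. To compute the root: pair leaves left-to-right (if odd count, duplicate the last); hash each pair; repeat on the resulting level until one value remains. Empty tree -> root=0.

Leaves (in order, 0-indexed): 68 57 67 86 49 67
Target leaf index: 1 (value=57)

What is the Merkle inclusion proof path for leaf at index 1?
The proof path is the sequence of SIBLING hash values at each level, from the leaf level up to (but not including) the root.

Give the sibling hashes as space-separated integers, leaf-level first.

Answer: 68 169 902

Derivation:
L0 (leaves): [68, 57, 67, 86, 49, 67], target index=1
L1: h(68,57)=(68*31+57)%997=171 [pair 0] h(67,86)=(67*31+86)%997=169 [pair 1] h(49,67)=(49*31+67)%997=589 [pair 2] -> [171, 169, 589]
  Sibling for proof at L0: 68
L2: h(171,169)=(171*31+169)%997=485 [pair 0] h(589,589)=(589*31+589)%997=902 [pair 1] -> [485, 902]
  Sibling for proof at L1: 169
L3: h(485,902)=(485*31+902)%997=982 [pair 0] -> [982]
  Sibling for proof at L2: 902
Root: 982
Proof path (sibling hashes from leaf to root): [68, 169, 902]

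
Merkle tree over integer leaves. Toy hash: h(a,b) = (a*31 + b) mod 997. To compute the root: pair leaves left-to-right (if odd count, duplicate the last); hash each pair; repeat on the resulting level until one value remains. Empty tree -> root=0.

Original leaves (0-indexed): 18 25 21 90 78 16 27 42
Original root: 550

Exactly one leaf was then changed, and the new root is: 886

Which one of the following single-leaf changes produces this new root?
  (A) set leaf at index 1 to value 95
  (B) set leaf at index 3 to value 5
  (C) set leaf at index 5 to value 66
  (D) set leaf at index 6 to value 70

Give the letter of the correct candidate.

Original leaves: [18, 25, 21, 90, 78, 16, 27, 42]
Target new root: 886
Try each candidate change and compute the resulting root:
Candidate A: set leaf[1] = 95 -> leaves = [18, 95, 21, 90, 78, 16, 27, 42]
  L0: [18, 95, 21, 90, 78, 16, 27, 42]
  L1: h(18,95)=(18*31+95)%997=653 h(21,90)=(21*31+90)%997=741 h(78,16)=(78*31+16)%997=440 h(27,42)=(27*31+42)%997=879 -> [653, 741, 440, 879]
  L2: h(653,741)=(653*31+741)%997=47 h(440,879)=(440*31+879)%997=561 -> [47, 561]
  L3: h(47,561)=(47*31+561)%997=24 -> [24]
  root = 24 != target 886
Candidate B: set leaf[3] = 5 -> leaves = [18, 25, 21, 5, 78, 16, 27, 42]
  L0: [18, 25, 21, 5, 78, 16, 27, 42]
  L1: h(18,25)=(18*31+25)%997=583 h(21,5)=(21*31+5)%997=656 h(78,16)=(78*31+16)%997=440 h(27,42)=(27*31+42)%997=879 -> [583, 656, 440, 879]
  L2: h(583,656)=(583*31+656)%997=783 h(440,879)=(440*31+879)%997=561 -> [783, 561]
  L3: h(783,561)=(783*31+561)%997=906 -> [906]
  root = 906 != target 886
Candidate C: set leaf[5] = 66 -> leaves = [18, 25, 21, 90, 78, 66, 27, 42]
  L0: [18, 25, 21, 90, 78, 66, 27, 42]
  L1: h(18,25)=(18*31+25)%997=583 h(21,90)=(21*31+90)%997=741 h(78,66)=(78*31+66)%997=490 h(27,42)=(27*31+42)%997=879 -> [583, 741, 490, 879]
  L2: h(583,741)=(583*31+741)%997=868 h(490,879)=(490*31+879)%997=117 -> [868, 117]
  L3: h(868,117)=(868*31+117)%997=106 -> [106]
  root = 106 != target 886
Candidate D: set leaf[6] = 70 -> leaves = [18, 25, 21, 90, 78, 16, 70, 42]
  L0: [18, 25, 21, 90, 78, 16, 70, 42]
  L1: h(18,25)=(18*31+25)%997=583 h(21,90)=(21*31+90)%997=741 h(78,16)=(78*31+16)%997=440 h(70,42)=(70*31+42)%997=218 -> [583, 741, 440, 218]
  L2: h(583,741)=(583*31+741)%997=868 h(440,218)=(440*31+218)%997=897 -> [868, 897]
  L3: h(868,897)=(868*31+897)%997=886 -> [886]
  root = 886 == target 886  ** MATCH **
Candidate D produces the target root.

Answer: D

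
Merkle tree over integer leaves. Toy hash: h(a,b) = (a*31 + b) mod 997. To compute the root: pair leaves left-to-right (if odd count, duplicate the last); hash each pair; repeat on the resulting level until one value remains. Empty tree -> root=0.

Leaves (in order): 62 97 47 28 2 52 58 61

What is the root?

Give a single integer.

L0: [62, 97, 47, 28, 2, 52, 58, 61]
L1: h(62,97)=(62*31+97)%997=25 h(47,28)=(47*31+28)%997=488 h(2,52)=(2*31+52)%997=114 h(58,61)=(58*31+61)%997=862 -> [25, 488, 114, 862]
L2: h(25,488)=(25*31+488)%997=266 h(114,862)=(114*31+862)%997=408 -> [266, 408]
L3: h(266,408)=(266*31+408)%997=678 -> [678]

Answer: 678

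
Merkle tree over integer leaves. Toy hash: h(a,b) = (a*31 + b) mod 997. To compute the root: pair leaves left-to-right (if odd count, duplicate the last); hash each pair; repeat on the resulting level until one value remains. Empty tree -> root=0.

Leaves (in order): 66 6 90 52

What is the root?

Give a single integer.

L0: [66, 6, 90, 52]
L1: h(66,6)=(66*31+6)%997=58 h(90,52)=(90*31+52)%997=848 -> [58, 848]
L2: h(58,848)=(58*31+848)%997=652 -> [652]

Answer: 652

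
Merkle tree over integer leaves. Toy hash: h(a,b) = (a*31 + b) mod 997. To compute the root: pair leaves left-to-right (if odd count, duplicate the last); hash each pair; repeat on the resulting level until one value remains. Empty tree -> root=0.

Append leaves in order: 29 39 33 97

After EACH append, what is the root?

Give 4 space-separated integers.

After append 29 (leaves=[29]):
  L0: [29]
  root=29
After append 39 (leaves=[29, 39]):
  L0: [29, 39]
  L1: h(29,39)=(29*31+39)%997=938 -> [938]
  root=938
After append 33 (leaves=[29, 39, 33]):
  L0: [29, 39, 33]
  L1: h(29,39)=(29*31+39)%997=938 h(33,33)=(33*31+33)%997=59 -> [938, 59]
  L2: h(938,59)=(938*31+59)%997=224 -> [224]
  root=224
After append 97 (leaves=[29, 39, 33, 97]):
  L0: [29, 39, 33, 97]
  L1: h(29,39)=(29*31+39)%997=938 h(33,97)=(33*31+97)%997=123 -> [938, 123]
  L2: h(938,123)=(938*31+123)%997=288 -> [288]
  root=288

Answer: 29 938 224 288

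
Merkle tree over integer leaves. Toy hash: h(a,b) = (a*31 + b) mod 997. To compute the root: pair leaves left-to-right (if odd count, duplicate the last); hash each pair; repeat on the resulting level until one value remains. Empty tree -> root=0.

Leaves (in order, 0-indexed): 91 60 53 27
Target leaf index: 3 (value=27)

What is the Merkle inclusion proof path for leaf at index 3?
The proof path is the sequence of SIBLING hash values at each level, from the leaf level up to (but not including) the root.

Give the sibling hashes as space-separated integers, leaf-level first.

L0 (leaves): [91, 60, 53, 27], target index=3
L1: h(91,60)=(91*31+60)%997=887 [pair 0] h(53,27)=(53*31+27)%997=673 [pair 1] -> [887, 673]
  Sibling for proof at L0: 53
L2: h(887,673)=(887*31+673)%997=254 [pair 0] -> [254]
  Sibling for proof at L1: 887
Root: 254
Proof path (sibling hashes from leaf to root): [53, 887]

Answer: 53 887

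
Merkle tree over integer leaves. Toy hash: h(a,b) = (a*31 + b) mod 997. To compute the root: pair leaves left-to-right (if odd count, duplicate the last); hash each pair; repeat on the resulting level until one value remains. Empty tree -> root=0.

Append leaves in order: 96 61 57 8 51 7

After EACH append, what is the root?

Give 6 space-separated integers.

After append 96 (leaves=[96]):
  L0: [96]
  root=96
After append 61 (leaves=[96, 61]):
  L0: [96, 61]
  L1: h(96,61)=(96*31+61)%997=46 -> [46]
  root=46
After append 57 (leaves=[96, 61, 57]):
  L0: [96, 61, 57]
  L1: h(96,61)=(96*31+61)%997=46 h(57,57)=(57*31+57)%997=827 -> [46, 827]
  L2: h(46,827)=(46*31+827)%997=259 -> [259]
  root=259
After append 8 (leaves=[96, 61, 57, 8]):
  L0: [96, 61, 57, 8]
  L1: h(96,61)=(96*31+61)%997=46 h(57,8)=(57*31+8)%997=778 -> [46, 778]
  L2: h(46,778)=(46*31+778)%997=210 -> [210]
  root=210
After append 51 (leaves=[96, 61, 57, 8, 51]):
  L0: [96, 61, 57, 8, 51]
  L1: h(96,61)=(96*31+61)%997=46 h(57,8)=(57*31+8)%997=778 h(51,51)=(51*31+51)%997=635 -> [46, 778, 635]
  L2: h(46,778)=(46*31+778)%997=210 h(635,635)=(635*31+635)%997=380 -> [210, 380]
  L3: h(210,380)=(210*31+380)%997=908 -> [908]
  root=908
After append 7 (leaves=[96, 61, 57, 8, 51, 7]):
  L0: [96, 61, 57, 8, 51, 7]
  L1: h(96,61)=(96*31+61)%997=46 h(57,8)=(57*31+8)%997=778 h(51,7)=(51*31+7)%997=591 -> [46, 778, 591]
  L2: h(46,778)=(46*31+778)%997=210 h(591,591)=(591*31+591)%997=966 -> [210, 966]
  L3: h(210,966)=(210*31+966)%997=497 -> [497]
  root=497

Answer: 96 46 259 210 908 497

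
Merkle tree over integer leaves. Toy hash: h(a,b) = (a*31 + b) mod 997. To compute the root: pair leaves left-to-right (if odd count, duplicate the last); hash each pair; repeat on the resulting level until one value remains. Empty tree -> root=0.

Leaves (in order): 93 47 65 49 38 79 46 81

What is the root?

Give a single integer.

Answer: 972

Derivation:
L0: [93, 47, 65, 49, 38, 79, 46, 81]
L1: h(93,47)=(93*31+47)%997=936 h(65,49)=(65*31+49)%997=70 h(38,79)=(38*31+79)%997=260 h(46,81)=(46*31+81)%997=510 -> [936, 70, 260, 510]
L2: h(936,70)=(936*31+70)%997=173 h(260,510)=(260*31+510)%997=594 -> [173, 594]
L3: h(173,594)=(173*31+594)%997=972 -> [972]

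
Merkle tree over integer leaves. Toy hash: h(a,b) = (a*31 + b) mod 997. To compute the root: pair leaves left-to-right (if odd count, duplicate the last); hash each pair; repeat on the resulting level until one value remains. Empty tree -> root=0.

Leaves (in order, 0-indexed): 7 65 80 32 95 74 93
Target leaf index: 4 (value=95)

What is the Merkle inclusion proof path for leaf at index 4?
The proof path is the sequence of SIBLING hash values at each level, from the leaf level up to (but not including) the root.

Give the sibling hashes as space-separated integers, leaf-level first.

Answer: 74 982 287

Derivation:
L0 (leaves): [7, 65, 80, 32, 95, 74, 93], target index=4
L1: h(7,65)=(7*31+65)%997=282 [pair 0] h(80,32)=(80*31+32)%997=518 [pair 1] h(95,74)=(95*31+74)%997=28 [pair 2] h(93,93)=(93*31+93)%997=982 [pair 3] -> [282, 518, 28, 982]
  Sibling for proof at L0: 74
L2: h(282,518)=(282*31+518)%997=287 [pair 0] h(28,982)=(28*31+982)%997=853 [pair 1] -> [287, 853]
  Sibling for proof at L1: 982
L3: h(287,853)=(287*31+853)%997=777 [pair 0] -> [777]
  Sibling for proof at L2: 287
Root: 777
Proof path (sibling hashes from leaf to root): [74, 982, 287]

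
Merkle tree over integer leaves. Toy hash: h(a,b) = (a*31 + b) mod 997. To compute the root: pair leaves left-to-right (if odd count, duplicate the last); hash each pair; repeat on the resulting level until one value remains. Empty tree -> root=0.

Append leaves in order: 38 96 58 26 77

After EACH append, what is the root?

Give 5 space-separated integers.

Answer: 38 277 473 441 795

Derivation:
After append 38 (leaves=[38]):
  L0: [38]
  root=38
After append 96 (leaves=[38, 96]):
  L0: [38, 96]
  L1: h(38,96)=(38*31+96)%997=277 -> [277]
  root=277
After append 58 (leaves=[38, 96, 58]):
  L0: [38, 96, 58]
  L1: h(38,96)=(38*31+96)%997=277 h(58,58)=(58*31+58)%997=859 -> [277, 859]
  L2: h(277,859)=(277*31+859)%997=473 -> [473]
  root=473
After append 26 (leaves=[38, 96, 58, 26]):
  L0: [38, 96, 58, 26]
  L1: h(38,96)=(38*31+96)%997=277 h(58,26)=(58*31+26)%997=827 -> [277, 827]
  L2: h(277,827)=(277*31+827)%997=441 -> [441]
  root=441
After append 77 (leaves=[38, 96, 58, 26, 77]):
  L0: [38, 96, 58, 26, 77]
  L1: h(38,96)=(38*31+96)%997=277 h(58,26)=(58*31+26)%997=827 h(77,77)=(77*31+77)%997=470 -> [277, 827, 470]
  L2: h(277,827)=(277*31+827)%997=441 h(470,470)=(470*31+470)%997=85 -> [441, 85]
  L3: h(441,85)=(441*31+85)%997=795 -> [795]
  root=795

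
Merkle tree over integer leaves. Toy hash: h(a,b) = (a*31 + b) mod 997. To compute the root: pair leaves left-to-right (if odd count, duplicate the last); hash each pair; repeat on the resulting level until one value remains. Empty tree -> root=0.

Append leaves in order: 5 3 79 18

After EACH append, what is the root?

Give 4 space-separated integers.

After append 5 (leaves=[5]):
  L0: [5]
  root=5
After append 3 (leaves=[5, 3]):
  L0: [5, 3]
  L1: h(5,3)=(5*31+3)%997=158 -> [158]
  root=158
After append 79 (leaves=[5, 3, 79]):
  L0: [5, 3, 79]
  L1: h(5,3)=(5*31+3)%997=158 h(79,79)=(79*31+79)%997=534 -> [158, 534]
  L2: h(158,534)=(158*31+534)%997=447 -> [447]
  root=447
After append 18 (leaves=[5, 3, 79, 18]):
  L0: [5, 3, 79, 18]
  L1: h(5,3)=(5*31+3)%997=158 h(79,18)=(79*31+18)%997=473 -> [158, 473]
  L2: h(158,473)=(158*31+473)%997=386 -> [386]
  root=386

Answer: 5 158 447 386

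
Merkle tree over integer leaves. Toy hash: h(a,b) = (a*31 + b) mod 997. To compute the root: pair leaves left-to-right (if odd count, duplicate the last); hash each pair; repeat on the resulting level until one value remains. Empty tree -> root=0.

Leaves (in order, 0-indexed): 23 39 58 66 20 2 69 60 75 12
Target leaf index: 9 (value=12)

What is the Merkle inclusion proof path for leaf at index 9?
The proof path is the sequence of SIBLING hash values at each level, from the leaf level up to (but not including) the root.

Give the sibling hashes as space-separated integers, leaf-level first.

L0 (leaves): [23, 39, 58, 66, 20, 2, 69, 60, 75, 12], target index=9
L1: h(23,39)=(23*31+39)%997=752 [pair 0] h(58,66)=(58*31+66)%997=867 [pair 1] h(20,2)=(20*31+2)%997=622 [pair 2] h(69,60)=(69*31+60)%997=205 [pair 3] h(75,12)=(75*31+12)%997=343 [pair 4] -> [752, 867, 622, 205, 343]
  Sibling for proof at L0: 75
L2: h(752,867)=(752*31+867)%997=251 [pair 0] h(622,205)=(622*31+205)%997=544 [pair 1] h(343,343)=(343*31+343)%997=9 [pair 2] -> [251, 544, 9]
  Sibling for proof at L1: 343
L3: h(251,544)=(251*31+544)%997=349 [pair 0] h(9,9)=(9*31+9)%997=288 [pair 1] -> [349, 288]
  Sibling for proof at L2: 9
L4: h(349,288)=(349*31+288)%997=140 [pair 0] -> [140]
  Sibling for proof at L3: 349
Root: 140
Proof path (sibling hashes from leaf to root): [75, 343, 9, 349]

Answer: 75 343 9 349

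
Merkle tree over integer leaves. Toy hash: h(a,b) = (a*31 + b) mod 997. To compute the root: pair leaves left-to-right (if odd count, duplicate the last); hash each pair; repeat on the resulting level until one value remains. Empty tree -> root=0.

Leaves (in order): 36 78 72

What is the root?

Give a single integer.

Answer: 435

Derivation:
L0: [36, 78, 72]
L1: h(36,78)=(36*31+78)%997=197 h(72,72)=(72*31+72)%997=310 -> [197, 310]
L2: h(197,310)=(197*31+310)%997=435 -> [435]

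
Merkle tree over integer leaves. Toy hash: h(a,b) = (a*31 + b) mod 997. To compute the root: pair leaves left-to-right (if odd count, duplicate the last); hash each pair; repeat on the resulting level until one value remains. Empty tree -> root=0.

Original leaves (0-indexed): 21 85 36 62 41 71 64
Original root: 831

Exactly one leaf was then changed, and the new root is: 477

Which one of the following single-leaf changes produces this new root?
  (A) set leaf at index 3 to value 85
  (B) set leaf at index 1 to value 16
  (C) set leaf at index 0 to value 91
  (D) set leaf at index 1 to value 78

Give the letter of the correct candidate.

Answer: C

Derivation:
Original leaves: [21, 85, 36, 62, 41, 71, 64]
Target new root: 477
Try each candidate change and compute the resulting root:
Candidate A: set leaf[3] = 85 -> leaves = [21, 85, 36, 85, 41, 71, 64]
  L0: [21, 85, 36, 85, 41, 71, 64]
  L1: h(21,85)=(21*31+85)%997=736 h(36,85)=(36*31+85)%997=204 h(41,71)=(41*31+71)%997=345 h(64,64)=(64*31+64)%997=54 -> [736, 204, 345, 54]
  L2: h(736,204)=(736*31+204)%997=89 h(345,54)=(345*31+54)%997=779 -> [89, 779]
  L3: h(89,779)=(89*31+779)%997=547 -> [547]
  root = 547 != target 477
Candidate B: set leaf[1] = 16 -> leaves = [21, 16, 36, 62, 41, 71, 64]
  L0: [21, 16, 36, 62, 41, 71, 64]
  L1: h(21,16)=(21*31+16)%997=667 h(36,62)=(36*31+62)%997=181 h(41,71)=(41*31+71)%997=345 h(64,64)=(64*31+64)%997=54 -> [667, 181, 345, 54]
  L2: h(667,181)=(667*31+181)%997=918 h(345,54)=(345*31+54)%997=779 -> [918, 779]
  L3: h(918,779)=(918*31+779)%997=324 -> [324]
  root = 324 != target 477
Candidate C: set leaf[0] = 91 -> leaves = [91, 85, 36, 62, 41, 71, 64]
  L0: [91, 85, 36, 62, 41, 71, 64]
  L1: h(91,85)=(91*31+85)%997=912 h(36,62)=(36*31+62)%997=181 h(41,71)=(41*31+71)%997=345 h(64,64)=(64*31+64)%997=54 -> [912, 181, 345, 54]
  L2: h(912,181)=(912*31+181)%997=537 h(345,54)=(345*31+54)%997=779 -> [537, 779]
  L3: h(537,779)=(537*31+779)%997=477 -> [477]
  root = 477 == target 477  ** MATCH **
Candidate D: set leaf[1] = 78 -> leaves = [21, 78, 36, 62, 41, 71, 64]
  L0: [21, 78, 36, 62, 41, 71, 64]
  L1: h(21,78)=(21*31+78)%997=729 h(36,62)=(36*31+62)%997=181 h(41,71)=(41*31+71)%997=345 h(64,64)=(64*31+64)%997=54 -> [729, 181, 345, 54]
  L2: h(729,181)=(729*31+181)%997=846 h(345,54)=(345*31+54)%997=779 -> [846, 779]
  L3: h(846,779)=(846*31+779)%997=86 -> [86]
  root = 86 != target 477
Candidate C produces the target root.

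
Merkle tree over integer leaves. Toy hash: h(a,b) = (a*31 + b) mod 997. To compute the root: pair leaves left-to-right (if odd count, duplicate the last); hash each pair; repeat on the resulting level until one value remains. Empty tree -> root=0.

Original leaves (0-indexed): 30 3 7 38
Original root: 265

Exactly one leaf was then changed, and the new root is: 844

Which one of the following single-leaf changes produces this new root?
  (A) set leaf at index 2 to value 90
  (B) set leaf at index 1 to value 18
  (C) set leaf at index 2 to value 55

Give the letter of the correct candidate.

Answer: A

Derivation:
Original leaves: [30, 3, 7, 38]
Target new root: 844
Try each candidate change and compute the resulting root:
Candidate A: set leaf[2] = 90 -> leaves = [30, 3, 90, 38]
  L0: [30, 3, 90, 38]
  L1: h(30,3)=(30*31+3)%997=933 h(90,38)=(90*31+38)%997=834 -> [933, 834]
  L2: h(933,834)=(933*31+834)%997=844 -> [844]
  root = 844 == target 844  ** MATCH **
Candidate B: set leaf[1] = 18 -> leaves = [30, 18, 7, 38]
  L0: [30, 18, 7, 38]
  L1: h(30,18)=(30*31+18)%997=948 h(7,38)=(7*31+38)%997=255 -> [948, 255]
  L2: h(948,255)=(948*31+255)%997=730 -> [730]
  root = 730 != target 844
Candidate C: set leaf[2] = 55 -> leaves = [30, 3, 55, 38]
  L0: [30, 3, 55, 38]
  L1: h(30,3)=(30*31+3)%997=933 h(55,38)=(55*31+38)%997=746 -> [933, 746]
  L2: h(933,746)=(933*31+746)%997=756 -> [756]
  root = 756 != target 844
Candidate A produces the target root.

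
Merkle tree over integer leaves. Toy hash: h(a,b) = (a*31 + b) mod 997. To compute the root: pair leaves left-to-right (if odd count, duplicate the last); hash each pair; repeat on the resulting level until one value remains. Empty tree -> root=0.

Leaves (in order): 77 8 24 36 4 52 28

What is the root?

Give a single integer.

Answer: 144

Derivation:
L0: [77, 8, 24, 36, 4, 52, 28]
L1: h(77,8)=(77*31+8)%997=401 h(24,36)=(24*31+36)%997=780 h(4,52)=(4*31+52)%997=176 h(28,28)=(28*31+28)%997=896 -> [401, 780, 176, 896]
L2: h(401,780)=(401*31+780)%997=250 h(176,896)=(176*31+896)%997=370 -> [250, 370]
L3: h(250,370)=(250*31+370)%997=144 -> [144]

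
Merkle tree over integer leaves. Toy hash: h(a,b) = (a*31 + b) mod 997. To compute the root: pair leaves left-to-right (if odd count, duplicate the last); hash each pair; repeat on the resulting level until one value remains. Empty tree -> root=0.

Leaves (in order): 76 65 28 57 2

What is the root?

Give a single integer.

L0: [76, 65, 28, 57, 2]
L1: h(76,65)=(76*31+65)%997=427 h(28,57)=(28*31+57)%997=925 h(2,2)=(2*31+2)%997=64 -> [427, 925, 64]
L2: h(427,925)=(427*31+925)%997=204 h(64,64)=(64*31+64)%997=54 -> [204, 54]
L3: h(204,54)=(204*31+54)%997=396 -> [396]

Answer: 396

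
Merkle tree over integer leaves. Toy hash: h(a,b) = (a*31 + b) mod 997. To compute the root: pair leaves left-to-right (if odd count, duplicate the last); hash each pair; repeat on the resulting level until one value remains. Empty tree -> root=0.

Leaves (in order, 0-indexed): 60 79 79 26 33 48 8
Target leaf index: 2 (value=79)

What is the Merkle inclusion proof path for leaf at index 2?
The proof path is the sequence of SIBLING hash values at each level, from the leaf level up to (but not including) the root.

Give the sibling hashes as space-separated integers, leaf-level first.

L0 (leaves): [60, 79, 79, 26, 33, 48, 8], target index=2
L1: h(60,79)=(60*31+79)%997=942 [pair 0] h(79,26)=(79*31+26)%997=481 [pair 1] h(33,48)=(33*31+48)%997=74 [pair 2] h(8,8)=(8*31+8)%997=256 [pair 3] -> [942, 481, 74, 256]
  Sibling for proof at L0: 26
L2: h(942,481)=(942*31+481)%997=770 [pair 0] h(74,256)=(74*31+256)%997=556 [pair 1] -> [770, 556]
  Sibling for proof at L1: 942
L3: h(770,556)=(770*31+556)%997=498 [pair 0] -> [498]
  Sibling for proof at L2: 556
Root: 498
Proof path (sibling hashes from leaf to root): [26, 942, 556]

Answer: 26 942 556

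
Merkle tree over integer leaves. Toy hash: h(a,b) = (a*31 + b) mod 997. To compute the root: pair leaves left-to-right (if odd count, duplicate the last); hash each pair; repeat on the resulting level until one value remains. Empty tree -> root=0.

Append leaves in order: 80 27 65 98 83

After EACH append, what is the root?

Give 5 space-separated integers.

Answer: 80 513 37 70 423

Derivation:
After append 80 (leaves=[80]):
  L0: [80]
  root=80
After append 27 (leaves=[80, 27]):
  L0: [80, 27]
  L1: h(80,27)=(80*31+27)%997=513 -> [513]
  root=513
After append 65 (leaves=[80, 27, 65]):
  L0: [80, 27, 65]
  L1: h(80,27)=(80*31+27)%997=513 h(65,65)=(65*31+65)%997=86 -> [513, 86]
  L2: h(513,86)=(513*31+86)%997=37 -> [37]
  root=37
After append 98 (leaves=[80, 27, 65, 98]):
  L0: [80, 27, 65, 98]
  L1: h(80,27)=(80*31+27)%997=513 h(65,98)=(65*31+98)%997=119 -> [513, 119]
  L2: h(513,119)=(513*31+119)%997=70 -> [70]
  root=70
After append 83 (leaves=[80, 27, 65, 98, 83]):
  L0: [80, 27, 65, 98, 83]
  L1: h(80,27)=(80*31+27)%997=513 h(65,98)=(65*31+98)%997=119 h(83,83)=(83*31+83)%997=662 -> [513, 119, 662]
  L2: h(513,119)=(513*31+119)%997=70 h(662,662)=(662*31+662)%997=247 -> [70, 247]
  L3: h(70,247)=(70*31+247)%997=423 -> [423]
  root=423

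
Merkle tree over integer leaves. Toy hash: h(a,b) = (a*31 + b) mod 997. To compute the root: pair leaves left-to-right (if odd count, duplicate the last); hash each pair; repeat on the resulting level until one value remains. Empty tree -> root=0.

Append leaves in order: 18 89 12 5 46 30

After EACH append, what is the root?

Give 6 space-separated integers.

After append 18 (leaves=[18]):
  L0: [18]
  root=18
After append 89 (leaves=[18, 89]):
  L0: [18, 89]
  L1: h(18,89)=(18*31+89)%997=647 -> [647]
  root=647
After append 12 (leaves=[18, 89, 12]):
  L0: [18, 89, 12]
  L1: h(18,89)=(18*31+89)%997=647 h(12,12)=(12*31+12)%997=384 -> [647, 384]
  L2: h(647,384)=(647*31+384)%997=501 -> [501]
  root=501
After append 5 (leaves=[18, 89, 12, 5]):
  L0: [18, 89, 12, 5]
  L1: h(18,89)=(18*31+89)%997=647 h(12,5)=(12*31+5)%997=377 -> [647, 377]
  L2: h(647,377)=(647*31+377)%997=494 -> [494]
  root=494
After append 46 (leaves=[18, 89, 12, 5, 46]):
  L0: [18, 89, 12, 5, 46]
  L1: h(18,89)=(18*31+89)%997=647 h(12,5)=(12*31+5)%997=377 h(46,46)=(46*31+46)%997=475 -> [647, 377, 475]
  L2: h(647,377)=(647*31+377)%997=494 h(475,475)=(475*31+475)%997=245 -> [494, 245]
  L3: h(494,245)=(494*31+245)%997=604 -> [604]
  root=604
After append 30 (leaves=[18, 89, 12, 5, 46, 30]):
  L0: [18, 89, 12, 5, 46, 30]
  L1: h(18,89)=(18*31+89)%997=647 h(12,5)=(12*31+5)%997=377 h(46,30)=(46*31+30)%997=459 -> [647, 377, 459]
  L2: h(647,377)=(647*31+377)%997=494 h(459,459)=(459*31+459)%997=730 -> [494, 730]
  L3: h(494,730)=(494*31+730)%997=92 -> [92]
  root=92

Answer: 18 647 501 494 604 92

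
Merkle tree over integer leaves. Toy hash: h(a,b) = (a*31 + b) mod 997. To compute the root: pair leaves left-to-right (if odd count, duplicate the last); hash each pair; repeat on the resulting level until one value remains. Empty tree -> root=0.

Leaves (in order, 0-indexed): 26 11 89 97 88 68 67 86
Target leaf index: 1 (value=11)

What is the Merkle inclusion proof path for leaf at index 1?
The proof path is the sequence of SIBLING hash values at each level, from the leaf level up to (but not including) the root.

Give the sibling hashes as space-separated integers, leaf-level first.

L0 (leaves): [26, 11, 89, 97, 88, 68, 67, 86], target index=1
L1: h(26,11)=(26*31+11)%997=817 [pair 0] h(89,97)=(89*31+97)%997=862 [pair 1] h(88,68)=(88*31+68)%997=802 [pair 2] h(67,86)=(67*31+86)%997=169 [pair 3] -> [817, 862, 802, 169]
  Sibling for proof at L0: 26
L2: h(817,862)=(817*31+862)%997=267 [pair 0] h(802,169)=(802*31+169)%997=106 [pair 1] -> [267, 106]
  Sibling for proof at L1: 862
L3: h(267,106)=(267*31+106)%997=407 [pair 0] -> [407]
  Sibling for proof at L2: 106
Root: 407
Proof path (sibling hashes from leaf to root): [26, 862, 106]

Answer: 26 862 106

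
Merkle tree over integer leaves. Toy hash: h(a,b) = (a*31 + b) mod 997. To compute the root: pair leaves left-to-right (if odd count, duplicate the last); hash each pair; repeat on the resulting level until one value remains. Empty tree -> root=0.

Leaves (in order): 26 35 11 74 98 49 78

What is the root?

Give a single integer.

L0: [26, 35, 11, 74, 98, 49, 78]
L1: h(26,35)=(26*31+35)%997=841 h(11,74)=(11*31+74)%997=415 h(98,49)=(98*31+49)%997=96 h(78,78)=(78*31+78)%997=502 -> [841, 415, 96, 502]
L2: h(841,415)=(841*31+415)%997=564 h(96,502)=(96*31+502)%997=487 -> [564, 487]
L3: h(564,487)=(564*31+487)%997=25 -> [25]

Answer: 25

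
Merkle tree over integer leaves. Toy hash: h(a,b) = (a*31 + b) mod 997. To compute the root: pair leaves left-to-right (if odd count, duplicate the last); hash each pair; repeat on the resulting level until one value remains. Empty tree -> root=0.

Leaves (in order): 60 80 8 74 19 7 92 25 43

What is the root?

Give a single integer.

Answer: 17

Derivation:
L0: [60, 80, 8, 74, 19, 7, 92, 25, 43]
L1: h(60,80)=(60*31+80)%997=943 h(8,74)=(8*31+74)%997=322 h(19,7)=(19*31+7)%997=596 h(92,25)=(92*31+25)%997=883 h(43,43)=(43*31+43)%997=379 -> [943, 322, 596, 883, 379]
L2: h(943,322)=(943*31+322)%997=642 h(596,883)=(596*31+883)%997=416 h(379,379)=(379*31+379)%997=164 -> [642, 416, 164]
L3: h(642,416)=(642*31+416)%997=378 h(164,164)=(164*31+164)%997=263 -> [378, 263]
L4: h(378,263)=(378*31+263)%997=17 -> [17]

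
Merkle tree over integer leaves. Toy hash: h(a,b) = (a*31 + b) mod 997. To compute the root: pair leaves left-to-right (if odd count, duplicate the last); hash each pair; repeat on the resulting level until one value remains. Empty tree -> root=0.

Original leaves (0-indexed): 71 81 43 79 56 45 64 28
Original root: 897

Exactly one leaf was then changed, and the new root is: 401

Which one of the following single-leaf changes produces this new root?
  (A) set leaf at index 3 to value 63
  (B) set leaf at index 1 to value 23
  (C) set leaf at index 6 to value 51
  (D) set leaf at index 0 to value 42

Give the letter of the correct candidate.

Original leaves: [71, 81, 43, 79, 56, 45, 64, 28]
Target new root: 401
Try each candidate change and compute the resulting root:
Candidate A: set leaf[3] = 63 -> leaves = [71, 81, 43, 63, 56, 45, 64, 28]
  L0: [71, 81, 43, 63, 56, 45, 64, 28]
  L1: h(71,81)=(71*31+81)%997=288 h(43,63)=(43*31+63)%997=399 h(56,45)=(56*31+45)%997=784 h(64,28)=(64*31+28)%997=18 -> [288, 399, 784, 18]
  L2: h(288,399)=(288*31+399)%997=354 h(784,18)=(784*31+18)%997=394 -> [354, 394]
  L3: h(354,394)=(354*31+394)%997=401 -> [401]
  root = 401 == target 401  ** MATCH **
Candidate B: set leaf[1] = 23 -> leaves = [71, 23, 43, 79, 56, 45, 64, 28]
  L0: [71, 23, 43, 79, 56, 45, 64, 28]
  L1: h(71,23)=(71*31+23)%997=230 h(43,79)=(43*31+79)%997=415 h(56,45)=(56*31+45)%997=784 h(64,28)=(64*31+28)%997=18 -> [230, 415, 784, 18]
  L2: h(230,415)=(230*31+415)%997=566 h(784,18)=(784*31+18)%997=394 -> [566, 394]
  L3: h(566,394)=(566*31+394)%997=991 -> [991]
  root = 991 != target 401
Candidate C: set leaf[6] = 51 -> leaves = [71, 81, 43, 79, 56, 45, 51, 28]
  L0: [71, 81, 43, 79, 56, 45, 51, 28]
  L1: h(71,81)=(71*31+81)%997=288 h(43,79)=(43*31+79)%997=415 h(56,45)=(56*31+45)%997=784 h(51,28)=(51*31+28)%997=612 -> [288, 415, 784, 612]
  L2: h(288,415)=(288*31+415)%997=370 h(784,612)=(784*31+612)%997=988 -> [370, 988]
  L3: h(370,988)=(370*31+988)%997=494 -> [494]
  root = 494 != target 401
Candidate D: set leaf[0] = 42 -> leaves = [42, 81, 43, 79, 56, 45, 64, 28]
  L0: [42, 81, 43, 79, 56, 45, 64, 28]
  L1: h(42,81)=(42*31+81)%997=386 h(43,79)=(43*31+79)%997=415 h(56,45)=(56*31+45)%997=784 h(64,28)=(64*31+28)%997=18 -> [386, 415, 784, 18]
  L2: h(386,415)=(386*31+415)%997=417 h(784,18)=(784*31+18)%997=394 -> [417, 394]
  L3: h(417,394)=(417*31+394)%997=360 -> [360]
  root = 360 != target 401
Candidate A produces the target root.

Answer: A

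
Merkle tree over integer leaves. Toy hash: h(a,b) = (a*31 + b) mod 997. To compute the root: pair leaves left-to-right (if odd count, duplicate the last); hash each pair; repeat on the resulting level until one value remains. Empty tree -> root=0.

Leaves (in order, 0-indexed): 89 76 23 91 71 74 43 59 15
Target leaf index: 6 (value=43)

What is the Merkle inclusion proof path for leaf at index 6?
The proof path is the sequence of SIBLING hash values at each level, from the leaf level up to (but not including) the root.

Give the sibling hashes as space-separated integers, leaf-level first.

L0 (leaves): [89, 76, 23, 91, 71, 74, 43, 59, 15], target index=6
L1: h(89,76)=(89*31+76)%997=841 [pair 0] h(23,91)=(23*31+91)%997=804 [pair 1] h(71,74)=(71*31+74)%997=281 [pair 2] h(43,59)=(43*31+59)%997=395 [pair 3] h(15,15)=(15*31+15)%997=480 [pair 4] -> [841, 804, 281, 395, 480]
  Sibling for proof at L0: 59
L2: h(841,804)=(841*31+804)%997=953 [pair 0] h(281,395)=(281*31+395)%997=133 [pair 1] h(480,480)=(480*31+480)%997=405 [pair 2] -> [953, 133, 405]
  Sibling for proof at L1: 281
L3: h(953,133)=(953*31+133)%997=763 [pair 0] h(405,405)=(405*31+405)%997=996 [pair 1] -> [763, 996]
  Sibling for proof at L2: 953
L4: h(763,996)=(763*31+996)%997=721 [pair 0] -> [721]
  Sibling for proof at L3: 996
Root: 721
Proof path (sibling hashes from leaf to root): [59, 281, 953, 996]

Answer: 59 281 953 996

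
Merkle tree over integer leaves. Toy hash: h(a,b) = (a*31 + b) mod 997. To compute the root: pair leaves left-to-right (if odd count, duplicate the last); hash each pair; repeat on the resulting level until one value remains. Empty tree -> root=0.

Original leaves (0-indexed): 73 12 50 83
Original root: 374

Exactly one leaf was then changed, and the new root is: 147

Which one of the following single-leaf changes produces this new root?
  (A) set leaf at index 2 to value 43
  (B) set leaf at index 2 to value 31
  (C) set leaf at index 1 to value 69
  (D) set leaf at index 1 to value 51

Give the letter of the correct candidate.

Original leaves: [73, 12, 50, 83]
Target new root: 147
Try each candidate change and compute the resulting root:
Candidate A: set leaf[2] = 43 -> leaves = [73, 12, 43, 83]
  L0: [73, 12, 43, 83]
  L1: h(73,12)=(73*31+12)%997=281 h(43,83)=(43*31+83)%997=419 -> [281, 419]
  L2: h(281,419)=(281*31+419)%997=157 -> [157]
  root = 157 != target 147
Candidate B: set leaf[2] = 31 -> leaves = [73, 12, 31, 83]
  L0: [73, 12, 31, 83]
  L1: h(73,12)=(73*31+12)%997=281 h(31,83)=(31*31+83)%997=47 -> [281, 47]
  L2: h(281,47)=(281*31+47)%997=782 -> [782]
  root = 782 != target 147
Candidate C: set leaf[1] = 69 -> leaves = [73, 69, 50, 83]
  L0: [73, 69, 50, 83]
  L1: h(73,69)=(73*31+69)%997=338 h(50,83)=(50*31+83)%997=636 -> [338, 636]
  L2: h(338,636)=(338*31+636)%997=147 -> [147]
  root = 147 == target 147  ** MATCH **
Candidate D: set leaf[1] = 51 -> leaves = [73, 51, 50, 83]
  L0: [73, 51, 50, 83]
  L1: h(73,51)=(73*31+51)%997=320 h(50,83)=(50*31+83)%997=636 -> [320, 636]
  L2: h(320,636)=(320*31+636)%997=586 -> [586]
  root = 586 != target 147
Candidate C produces the target root.

Answer: C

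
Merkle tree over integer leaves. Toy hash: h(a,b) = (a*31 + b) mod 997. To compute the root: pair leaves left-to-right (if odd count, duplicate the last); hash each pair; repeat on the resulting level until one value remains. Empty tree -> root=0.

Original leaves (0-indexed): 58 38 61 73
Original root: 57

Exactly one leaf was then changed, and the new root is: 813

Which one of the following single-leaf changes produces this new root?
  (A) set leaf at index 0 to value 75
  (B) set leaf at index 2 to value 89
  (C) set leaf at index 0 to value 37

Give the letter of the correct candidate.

Original leaves: [58, 38, 61, 73]
Target new root: 813
Try each candidate change and compute the resulting root:
Candidate A: set leaf[0] = 75 -> leaves = [75, 38, 61, 73]
  L0: [75, 38, 61, 73]
  L1: h(75,38)=(75*31+38)%997=369 h(61,73)=(61*31+73)%997=967 -> [369, 967]
  L2: h(369,967)=(369*31+967)%997=442 -> [442]
  root = 442 != target 813
Candidate B: set leaf[2] = 89 -> leaves = [58, 38, 89, 73]
  L0: [58, 38, 89, 73]
  L1: h(58,38)=(58*31+38)%997=839 h(89,73)=(89*31+73)%997=838 -> [839, 838]
  L2: h(839,838)=(839*31+838)%997=925 -> [925]
  root = 925 != target 813
Candidate C: set leaf[0] = 37 -> leaves = [37, 38, 61, 73]
  L0: [37, 38, 61, 73]
  L1: h(37,38)=(37*31+38)%997=188 h(61,73)=(61*31+73)%997=967 -> [188, 967]
  L2: h(188,967)=(188*31+967)%997=813 -> [813]
  root = 813 == target 813  ** MATCH **
Candidate C produces the target root.

Answer: C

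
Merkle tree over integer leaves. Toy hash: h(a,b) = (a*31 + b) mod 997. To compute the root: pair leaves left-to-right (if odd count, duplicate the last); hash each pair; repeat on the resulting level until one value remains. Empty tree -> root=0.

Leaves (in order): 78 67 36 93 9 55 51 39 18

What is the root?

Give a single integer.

L0: [78, 67, 36, 93, 9, 55, 51, 39, 18]
L1: h(78,67)=(78*31+67)%997=491 h(36,93)=(36*31+93)%997=212 h(9,55)=(9*31+55)%997=334 h(51,39)=(51*31+39)%997=623 h(18,18)=(18*31+18)%997=576 -> [491, 212, 334, 623, 576]
L2: h(491,212)=(491*31+212)%997=478 h(334,623)=(334*31+623)%997=10 h(576,576)=(576*31+576)%997=486 -> [478, 10, 486]
L3: h(478,10)=(478*31+10)%997=870 h(486,486)=(486*31+486)%997=597 -> [870, 597]
L4: h(870,597)=(870*31+597)%997=648 -> [648]

Answer: 648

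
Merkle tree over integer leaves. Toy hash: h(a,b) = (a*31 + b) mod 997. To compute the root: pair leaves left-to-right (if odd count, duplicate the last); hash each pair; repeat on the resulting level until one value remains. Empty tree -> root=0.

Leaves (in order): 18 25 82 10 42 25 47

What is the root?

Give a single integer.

Answer: 68

Derivation:
L0: [18, 25, 82, 10, 42, 25, 47]
L1: h(18,25)=(18*31+25)%997=583 h(82,10)=(82*31+10)%997=558 h(42,25)=(42*31+25)%997=330 h(47,47)=(47*31+47)%997=507 -> [583, 558, 330, 507]
L2: h(583,558)=(583*31+558)%997=685 h(330,507)=(330*31+507)%997=767 -> [685, 767]
L3: h(685,767)=(685*31+767)%997=68 -> [68]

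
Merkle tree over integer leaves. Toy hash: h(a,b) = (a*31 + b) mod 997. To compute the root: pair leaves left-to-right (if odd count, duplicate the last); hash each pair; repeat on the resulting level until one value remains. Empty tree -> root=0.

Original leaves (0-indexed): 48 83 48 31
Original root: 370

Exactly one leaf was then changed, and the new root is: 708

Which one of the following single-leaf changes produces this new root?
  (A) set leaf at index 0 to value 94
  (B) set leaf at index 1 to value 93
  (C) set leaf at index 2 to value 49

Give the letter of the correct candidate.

Answer: A

Derivation:
Original leaves: [48, 83, 48, 31]
Target new root: 708
Try each candidate change and compute the resulting root:
Candidate A: set leaf[0] = 94 -> leaves = [94, 83, 48, 31]
  L0: [94, 83, 48, 31]
  L1: h(94,83)=(94*31+83)%997=6 h(48,31)=(48*31+31)%997=522 -> [6, 522]
  L2: h(6,522)=(6*31+522)%997=708 -> [708]
  root = 708 == target 708  ** MATCH **
Candidate B: set leaf[1] = 93 -> leaves = [48, 93, 48, 31]
  L0: [48, 93, 48, 31]
  L1: h(48,93)=(48*31+93)%997=584 h(48,31)=(48*31+31)%997=522 -> [584, 522]
  L2: h(584,522)=(584*31+522)%997=680 -> [680]
  root = 680 != target 708
Candidate C: set leaf[2] = 49 -> leaves = [48, 83, 49, 31]
  L0: [48, 83, 49, 31]
  L1: h(48,83)=(48*31+83)%997=574 h(49,31)=(49*31+31)%997=553 -> [574, 553]
  L2: h(574,553)=(574*31+553)%997=401 -> [401]
  root = 401 != target 708
Candidate A produces the target root.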